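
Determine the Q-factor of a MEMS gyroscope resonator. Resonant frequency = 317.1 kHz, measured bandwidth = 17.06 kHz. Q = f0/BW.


Step 1: Q = f0 / bandwidth
Step 2: Q = 317.1 / 17.06
Q = 18.6


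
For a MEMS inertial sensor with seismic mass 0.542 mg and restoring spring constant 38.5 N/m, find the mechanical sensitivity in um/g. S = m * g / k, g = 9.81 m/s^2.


Step 1: Convert mass: m = 0.542 mg = 5.42e-07 kg
Step 2: S = m * g / k = 5.42e-07 * 9.81 / 38.5
Step 3: S = 1.38e-07 m/g
Step 4: Convert to um/g: S = 0.138 um/g


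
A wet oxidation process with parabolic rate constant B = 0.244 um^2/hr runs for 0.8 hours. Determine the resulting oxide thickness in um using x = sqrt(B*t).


Step 1: Compute B*t = 0.244 * 0.8 = 0.1952
Step 2: x = sqrt(0.1952)
x = 0.442 um


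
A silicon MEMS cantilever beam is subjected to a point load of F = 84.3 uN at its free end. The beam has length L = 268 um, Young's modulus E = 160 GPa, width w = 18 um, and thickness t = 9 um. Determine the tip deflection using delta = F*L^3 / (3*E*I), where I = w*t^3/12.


Step 1: Calculate the second moment of area.
I = w * t^3 / 12 = 18 * 9^3 / 12 = 1093.5 um^4
Step 2: Convert E to consistent units (1 GPa = 1000 uN/um^2).
E = 160 GPa = 160000 uN/um^2
Step 3: Calculate tip deflection.
delta = F * L^3 / (3 * E * I)
delta = 84.3 * 268^3 / (3 * 160000 * 1093.5)
delta = 3.0915 um


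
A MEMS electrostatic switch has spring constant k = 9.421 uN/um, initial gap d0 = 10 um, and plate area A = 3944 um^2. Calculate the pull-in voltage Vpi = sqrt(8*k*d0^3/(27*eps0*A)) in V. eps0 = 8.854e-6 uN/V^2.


Step 1: Compute numerator: 8 * k * d0^3 = 8 * 9.421 * 10^3 = 75368.0
Step 2: Compute denominator: 27 * eps0 * A = 27 * 8.854e-6 * 3944 = 0.942845
Step 3: Vpi = sqrt(75368.0 / 0.942845)
Vpi = 282.73 V


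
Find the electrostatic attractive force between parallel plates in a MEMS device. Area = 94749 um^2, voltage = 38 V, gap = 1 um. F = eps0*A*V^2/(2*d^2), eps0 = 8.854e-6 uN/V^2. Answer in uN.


Step 1: Identify parameters.
eps0 = 8.854e-6 uN/V^2, A = 94749 um^2, V = 38 V, d = 1 um
Step 2: Compute V^2 = 38^2 = 1444
Step 3: Compute d^2 = 1^2 = 1
Step 4: F = 0.5 * 8.854e-6 * 94749 * 1444 / 1
F = 605.691 uN


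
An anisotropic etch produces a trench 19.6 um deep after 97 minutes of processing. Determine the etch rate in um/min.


Step 1: Etch rate = depth / time
Step 2: rate = 19.6 / 97
rate = 0.202 um/min


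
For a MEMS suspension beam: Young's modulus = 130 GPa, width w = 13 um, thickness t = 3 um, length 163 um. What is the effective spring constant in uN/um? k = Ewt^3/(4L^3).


Step 1: Convert E to consistent units (1 GPa = 1000 uN/um^2).
E = 130 GPa = 130000 uN/um^2
Step 2: Compute t^3 = 3^3 = 27
Step 3: Compute L^3 = 163^3 = 4330747
Step 4: k = 130000 * 13 * 27 / (4 * 4330747)
k = 2.6341 uN/um


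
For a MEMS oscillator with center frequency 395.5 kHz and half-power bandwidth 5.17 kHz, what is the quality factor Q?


Step 1: Q = f0 / bandwidth
Step 2: Q = 395.5 / 5.17
Q = 76.5


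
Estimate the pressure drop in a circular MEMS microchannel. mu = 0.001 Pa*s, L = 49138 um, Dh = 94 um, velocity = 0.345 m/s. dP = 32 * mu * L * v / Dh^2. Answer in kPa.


Step 1: Convert to SI: L = 49138e-6 m, Dh = 94e-6 m
Step 2: dP = 32 * 0.001 * 49138e-6 * 0.345 / (94e-6)^2
Step 3: dP = 61394.69 Pa
Step 4: Convert to kPa: dP = 61.39 kPa


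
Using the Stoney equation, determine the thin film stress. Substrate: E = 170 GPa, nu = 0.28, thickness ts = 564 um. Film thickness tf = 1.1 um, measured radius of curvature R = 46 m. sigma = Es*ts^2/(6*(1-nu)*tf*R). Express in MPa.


Step 1: Compute numerator: Es * ts^2 = 170 * 564^2 = 54076320 (GPa*um^2)
Step 2: Compute denominator (R in um): 6*(1-nu)*tf*R = 6*0.72*1.1*46e6 = 218592000.0 (um^2)
Step 3: sigma (GPa) = 54076320 / 218592000.0 = 2.47385e-01 GPa
Step 4: Convert to MPa (x1000): sigma = 247.4 MPa


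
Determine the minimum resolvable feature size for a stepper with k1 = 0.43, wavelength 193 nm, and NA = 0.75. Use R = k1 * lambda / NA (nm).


Step 1: Identify values: k1 = 0.43, lambda = 193 nm, NA = 0.75
Step 2: R = k1 * lambda / NA
R = 0.43 * 193 / 0.75
R = 110.7 nm


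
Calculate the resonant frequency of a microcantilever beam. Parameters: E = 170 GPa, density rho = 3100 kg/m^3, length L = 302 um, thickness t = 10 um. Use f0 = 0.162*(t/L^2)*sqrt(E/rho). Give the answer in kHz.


Step 1: Convert units to SI.
t_SI = 10e-6 m, L_SI = 302e-6 m
Step 2: Calculate sqrt(E/rho).
sqrt(170e9 / 3100) = 7405.32 m/s
Step 3: Compute f0.
f0 = 0.162 * 10e-6 / (302e-6)^2 * 7405.32 = 131536.1 Hz = 131.54 kHz


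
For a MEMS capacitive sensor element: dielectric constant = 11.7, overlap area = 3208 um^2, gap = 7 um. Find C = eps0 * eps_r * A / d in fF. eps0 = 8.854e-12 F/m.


Step 1: Convert area to m^2: A = 3208e-12 m^2
Step 2: Convert gap to m: d = 7e-6 m
Step 3: C = eps0 * eps_r * A / d
C = 8.854e-12 * 11.7 * 3208e-12 / 7e-6
Step 4: Convert to fF (multiply by 1e15).
C = 47.47 fF


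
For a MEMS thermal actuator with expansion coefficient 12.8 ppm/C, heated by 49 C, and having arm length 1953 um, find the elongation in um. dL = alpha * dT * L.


Step 1: Convert CTE: alpha = 12.8 ppm/C = 12.8e-6 /C
Step 2: dL = 12.8e-6 * 49 * 1953
dL = 1.2249 um


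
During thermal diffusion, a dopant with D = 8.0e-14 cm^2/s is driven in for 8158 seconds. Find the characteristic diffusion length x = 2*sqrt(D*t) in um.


Step 1: Compute D*t = 8.0e-14 * 8158 = 6.5264e-10 cm^2
Step 2: sqrt(D*t) = 2.5547e-05 cm
Step 3: x = 2 * 2.5547e-05 cm = 5.1094e-05 cm
Step 4: Convert to um (1 cm = 1e4 um): x = 0.511 um


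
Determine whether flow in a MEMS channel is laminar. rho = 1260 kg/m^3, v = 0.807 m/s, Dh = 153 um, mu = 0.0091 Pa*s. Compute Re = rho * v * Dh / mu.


Step 1: Convert Dh to meters: Dh = 153e-6 m
Step 2: Re = rho * v * Dh / mu
Re = 1260 * 0.807 * 153e-6 / 0.0091
Re = 17.096
Since Re = 17.096 is below ~2300, the flow is laminar.


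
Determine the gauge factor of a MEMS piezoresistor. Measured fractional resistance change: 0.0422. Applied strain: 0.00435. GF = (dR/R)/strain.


Step 1: Identify values.
dR/R = 0.0422, strain = 0.00435
Step 2: GF = (dR/R) / strain = 0.0422 / 0.00435
GF = 9.7


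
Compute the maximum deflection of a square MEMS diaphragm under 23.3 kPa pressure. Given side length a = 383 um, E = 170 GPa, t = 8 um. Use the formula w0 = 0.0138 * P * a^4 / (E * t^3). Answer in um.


Step 1: Convert pressure to compatible units (E is in GPa, so P in GPa).
P = 23.3 kPa = 23.3e-6 GPa
Step 2: Compute numerator: 0.0138 * P * a^4.
a^4 = 383^4 = 21517662721
numerator = 0.0138 * 23.3e-6 * 21517662721 = 6.9188e+03
Step 3: Compute denominator: E * t^3 = 170 * 8^3 = 87040
Step 4: w0 = numerator / denominator = 6.9188e+03 / 87040 = 0.0795 um


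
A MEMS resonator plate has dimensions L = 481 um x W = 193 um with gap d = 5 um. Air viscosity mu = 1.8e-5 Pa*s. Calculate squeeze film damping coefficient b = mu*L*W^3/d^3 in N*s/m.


Step 1: Convert to SI.
L = 481e-6 m, W = 193e-6 m, d = 5e-6 m
Step 2: W^3 = (193e-6)^3 = 7.19e-12 m^3
Step 3: d^3 = (5e-6)^3 = 1.25e-16 m^3
Step 4: b = 1.8e-5 * 481e-6 * 7.19e-12 / 1.25e-16
b = 4.98e-04 N*s/m


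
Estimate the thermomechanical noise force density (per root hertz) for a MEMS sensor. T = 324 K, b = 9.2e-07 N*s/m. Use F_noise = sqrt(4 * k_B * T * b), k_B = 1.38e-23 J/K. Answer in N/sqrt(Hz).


Step 1: Compute 4 * k_B * T * b
= 4 * 1.38e-23 * 324 * 9.2e-07
= 1.6454e-26 N^2/Hz
Step 2: F_noise = sqrt(1.6454e-26)
F_noise = 1.28e-13 N/sqrt(Hz)


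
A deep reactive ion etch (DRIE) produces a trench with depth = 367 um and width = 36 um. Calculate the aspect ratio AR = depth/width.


Step 1: AR = depth / width
Step 2: AR = 367 / 36
AR = 10.2


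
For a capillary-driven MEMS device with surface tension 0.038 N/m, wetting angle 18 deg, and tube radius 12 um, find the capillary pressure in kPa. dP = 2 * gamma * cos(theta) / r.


Step 1: cos(18 deg) = 0.9511
Step 2: Convert r to m: r = 12e-6 m
Step 3: dP = 2 * 0.038 * 0.9511 / 12e-6 = 6023.6 Pa
Step 4: Convert Pa to kPa (divide by 1000).
dP = 6.02 kPa


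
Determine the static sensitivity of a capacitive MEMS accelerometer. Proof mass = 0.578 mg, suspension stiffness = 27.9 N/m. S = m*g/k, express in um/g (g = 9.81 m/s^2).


Step 1: Convert mass: m = 0.578 mg = 5.78e-07 kg
Step 2: S = m * g / k = 5.78e-07 * 9.81 / 27.9
Step 3: S = 2.03e-07 m/g
Step 4: Convert to um/g: S = 0.203 um/g


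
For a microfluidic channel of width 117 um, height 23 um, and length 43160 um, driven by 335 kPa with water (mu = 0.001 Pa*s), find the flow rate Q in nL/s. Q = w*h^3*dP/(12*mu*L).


Step 1: Convert all dimensions to SI (meters).
w = 117e-6 m, h = 23e-6 m, L = 43160e-6 m, dP = 335e3 Pa
Step 2: Q = w * h^3 * dP / (12 * mu * L)
Q = 117e-6 * (23e-6)^3 * 335e3 / (12 * 0.001 * 43160e-6) = 9.2077071e-10 m^3/s
Step 3: Convert Q from m^3/s to nL/s (1 m^3 = 1e12 nL, so multiply by 1e12).
Q = 920.771 nL/s


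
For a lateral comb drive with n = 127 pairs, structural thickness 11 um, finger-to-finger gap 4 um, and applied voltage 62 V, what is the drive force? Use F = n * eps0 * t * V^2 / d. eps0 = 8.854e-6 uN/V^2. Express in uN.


Step 1: Parameters: n=127, eps0=8.854e-6 uN/V^2, t=11 um, V=62 V, d=4 um
Step 2: V^2 = 3844
Step 3: F = 127 * 8.854e-6 * 11 * 3844 / 4
F = 11.887 uN


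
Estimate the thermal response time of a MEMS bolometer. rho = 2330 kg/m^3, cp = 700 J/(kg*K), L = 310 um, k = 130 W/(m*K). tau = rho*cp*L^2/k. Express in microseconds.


Step 1: Convert L to m: L = 310e-6 m
Step 2: L^2 = (310e-6)^2 = 9.61e-08 m^2
Step 3: tau = 2330 * 700 * 9.61e-08 / 130 = 1.20568538e-03 s
Step 4: Convert to microseconds (multiply by 1e6).
tau = 1205.685 us


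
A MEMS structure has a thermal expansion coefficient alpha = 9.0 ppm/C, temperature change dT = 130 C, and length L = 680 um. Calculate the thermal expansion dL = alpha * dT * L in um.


Step 1: Convert CTE: alpha = 9.0 ppm/C = 9.0e-6 /C
Step 2: dL = 9.0e-6 * 130 * 680
dL = 0.7956 um


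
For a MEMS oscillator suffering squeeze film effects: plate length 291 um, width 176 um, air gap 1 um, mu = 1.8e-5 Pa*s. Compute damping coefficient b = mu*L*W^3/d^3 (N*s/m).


Step 1: Convert to SI.
L = 291e-6 m, W = 176e-6 m, d = 1e-6 m
Step 2: W^3 = (176e-6)^3 = 5.45e-12 m^3
Step 3: d^3 = (1e-6)^3 = 1.00e-18 m^3
Step 4: b = 1.8e-5 * 291e-6 * 5.45e-12 / 1.00e-18
b = 2.86e-02 N*s/m


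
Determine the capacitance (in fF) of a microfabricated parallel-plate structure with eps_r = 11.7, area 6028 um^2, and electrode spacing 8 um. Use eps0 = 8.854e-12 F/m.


Step 1: Convert area to m^2: A = 6028e-12 m^2
Step 2: Convert gap to m: d = 8e-6 m
Step 3: C = eps0 * eps_r * A / d
C = 8.854e-12 * 11.7 * 6028e-12 / 8e-6
Step 4: Convert to fF (multiply by 1e15).
C = 78.06 fF


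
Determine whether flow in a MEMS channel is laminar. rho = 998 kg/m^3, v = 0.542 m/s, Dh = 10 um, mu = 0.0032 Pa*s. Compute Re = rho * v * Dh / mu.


Step 1: Convert Dh to meters: Dh = 10e-6 m
Step 2: Re = rho * v * Dh / mu
Re = 998 * 0.542 * 10e-6 / 0.0032
Re = 1.69
Since Re = 1.69 is below ~2300, the flow is laminar.


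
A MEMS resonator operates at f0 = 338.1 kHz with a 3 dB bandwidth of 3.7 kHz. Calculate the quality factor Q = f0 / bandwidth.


Step 1: Q = f0 / bandwidth
Step 2: Q = 338.1 / 3.7
Q = 91.4


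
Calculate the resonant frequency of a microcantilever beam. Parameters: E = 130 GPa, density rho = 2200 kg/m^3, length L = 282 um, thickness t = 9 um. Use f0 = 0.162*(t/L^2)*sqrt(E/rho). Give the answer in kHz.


Step 1: Convert units to SI.
t_SI = 9e-6 m, L_SI = 282e-6 m
Step 2: Calculate sqrt(E/rho).
sqrt(130e9 / 2200) = 7687.06 m/s
Step 3: Compute f0.
f0 = 0.162 * 9e-6 / (282e-6)^2 * 7687.06 = 140935.2 Hz = 140.94 kHz


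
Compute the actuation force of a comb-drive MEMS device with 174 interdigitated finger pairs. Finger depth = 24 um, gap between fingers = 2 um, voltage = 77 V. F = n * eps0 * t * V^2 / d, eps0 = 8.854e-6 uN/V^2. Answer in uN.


Step 1: Parameters: n=174, eps0=8.854e-6 uN/V^2, t=24 um, V=77 V, d=2 um
Step 2: V^2 = 5929
Step 3: F = 174 * 8.854e-6 * 24 * 5929 / 2
F = 109.61 uN


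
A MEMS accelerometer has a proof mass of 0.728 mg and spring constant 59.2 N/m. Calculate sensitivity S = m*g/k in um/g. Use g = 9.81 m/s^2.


Step 1: Convert mass: m = 0.728 mg = 7.28e-07 kg
Step 2: S = m * g / k = 7.28e-07 * 9.81 / 59.2
Step 3: S = 1.21e-07 m/g
Step 4: Convert to um/g: S = 0.121 um/g


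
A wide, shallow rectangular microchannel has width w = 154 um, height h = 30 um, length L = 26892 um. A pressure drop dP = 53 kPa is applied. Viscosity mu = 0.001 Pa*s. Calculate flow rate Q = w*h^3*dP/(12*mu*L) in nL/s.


Step 1: Convert all dimensions to SI (meters).
w = 154e-6 m, h = 30e-6 m, L = 26892e-6 m, dP = 53e3 Pa
Step 2: Q = w * h^3 * dP / (12 * mu * L)
Q = 154e-6 * (30e-6)^3 * 53e3 / (12 * 0.001 * 26892e-6) = 6.8289826e-10 m^3/s
Step 3: Convert Q from m^3/s to nL/s (1 m^3 = 1e12 nL, so multiply by 1e12).
Q = 682.898 nL/s


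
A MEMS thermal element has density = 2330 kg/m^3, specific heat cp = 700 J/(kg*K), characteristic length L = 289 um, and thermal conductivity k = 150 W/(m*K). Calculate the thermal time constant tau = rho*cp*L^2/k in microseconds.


Step 1: Convert L to m: L = 289e-6 m
Step 2: L^2 = (289e-6)^2 = 8.3521e-08 m^2
Step 3: tau = 2330 * 700 * 8.3521e-08 / 150 = 9.0815167e-04 s
Step 4: Convert to microseconds (multiply by 1e6).
tau = 908.152 us


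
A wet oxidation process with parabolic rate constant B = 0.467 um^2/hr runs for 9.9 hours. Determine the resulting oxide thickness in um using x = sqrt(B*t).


Step 1: Compute B*t = 0.467 * 9.9 = 4.6233
Step 2: x = sqrt(4.6233)
x = 2.15 um


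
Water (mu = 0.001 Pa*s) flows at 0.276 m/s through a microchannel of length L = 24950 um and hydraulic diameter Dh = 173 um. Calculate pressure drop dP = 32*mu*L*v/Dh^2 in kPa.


Step 1: Convert to SI: L = 24950e-6 m, Dh = 173e-6 m
Step 2: dP = 32 * 0.001 * 24950e-6 * 0.276 / (173e-6)^2
Step 3: dP = 7362.71 Pa
Step 4: Convert to kPa: dP = 7.36 kPa


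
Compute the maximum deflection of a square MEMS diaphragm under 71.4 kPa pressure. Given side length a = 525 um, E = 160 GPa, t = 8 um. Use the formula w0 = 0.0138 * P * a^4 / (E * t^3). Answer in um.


Step 1: Convert pressure to compatible units (E is in GPa, so P in GPa).
P = 71.4 kPa = 71.4e-6 GPa
Step 2: Compute numerator: 0.0138 * P * a^4.
a^4 = 525^4 = 75969140625
numerator = 0.0138 * 71.4e-6 * 75969140625 = 7.48539e+04
Step 3: Compute denominator: E * t^3 = 160 * 8^3 = 81920
Step 4: w0 = numerator / denominator = 7.48539e+04 / 81920 = 0.9137 um


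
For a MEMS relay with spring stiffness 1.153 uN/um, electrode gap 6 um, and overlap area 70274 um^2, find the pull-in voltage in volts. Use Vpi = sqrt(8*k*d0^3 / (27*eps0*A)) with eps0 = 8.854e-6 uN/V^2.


Step 1: Compute numerator: 8 * k * d0^3 = 8 * 1.153 * 6^3 = 1992.384
Step 2: Compute denominator: 27 * eps0 * A = 27 * 8.854e-6 * 70274 = 16.799562
Step 3: Vpi = sqrt(1992.384 / 16.799562)
Vpi = 10.89 V


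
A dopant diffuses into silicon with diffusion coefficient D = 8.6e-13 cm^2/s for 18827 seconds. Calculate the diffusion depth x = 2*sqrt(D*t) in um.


Step 1: Compute D*t = 8.6e-13 * 18827 = 1.619122e-08 cm^2
Step 2: sqrt(D*t) = 1.27245e-04 cm
Step 3: x = 2 * 1.27245e-04 cm = 2.5449e-04 cm
Step 4: Convert to um (1 cm = 1e4 um): x = 2.545 um


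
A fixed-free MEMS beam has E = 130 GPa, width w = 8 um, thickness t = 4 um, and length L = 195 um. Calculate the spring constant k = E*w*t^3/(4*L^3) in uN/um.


Step 1: Convert E to consistent units (1 GPa = 1000 uN/um^2).
E = 130 GPa = 130000 uN/um^2
Step 2: Compute t^3 = 4^3 = 64
Step 3: Compute L^3 = 195^3 = 7414875
Step 4: k = 130000 * 8 * 64 / (4 * 7414875)
k = 2.2441 uN/um


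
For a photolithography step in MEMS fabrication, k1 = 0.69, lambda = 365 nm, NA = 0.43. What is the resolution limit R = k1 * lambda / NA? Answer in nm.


Step 1: Identify values: k1 = 0.69, lambda = 365 nm, NA = 0.43
Step 2: R = k1 * lambda / NA
R = 0.69 * 365 / 0.43
R = 585.7 nm


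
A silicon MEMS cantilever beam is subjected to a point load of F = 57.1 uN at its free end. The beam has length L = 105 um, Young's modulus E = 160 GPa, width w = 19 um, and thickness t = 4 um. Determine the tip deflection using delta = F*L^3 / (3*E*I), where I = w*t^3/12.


Step 1: Calculate the second moment of area.
I = w * t^3 / 12 = 19 * 4^3 / 12 = 101.3333 um^4
Step 2: Convert E to consistent units (1 GPa = 1000 uN/um^2).
E = 160 GPa = 160000 uN/um^2
Step 3: Calculate tip deflection.
delta = F * L^3 / (3 * E * I)
delta = 57.1 * 105^3 / (3 * 160000 * 101.3333)
delta = 1.359 um


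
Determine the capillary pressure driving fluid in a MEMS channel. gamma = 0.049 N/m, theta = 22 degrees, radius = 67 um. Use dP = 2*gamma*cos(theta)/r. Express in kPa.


Step 1: cos(22 deg) = 0.9272
Step 2: Convert r to m: r = 67e-6 m
Step 3: dP = 2 * 0.049 * 0.9272 / 67e-6 = 1356.2 Pa
Step 4: Convert Pa to kPa (divide by 1000).
dP = 1.36 kPa


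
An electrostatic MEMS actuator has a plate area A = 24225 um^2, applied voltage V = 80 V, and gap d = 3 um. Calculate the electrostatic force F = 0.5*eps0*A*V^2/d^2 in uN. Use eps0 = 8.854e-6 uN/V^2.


Step 1: Identify parameters.
eps0 = 8.854e-6 uN/V^2, A = 24225 um^2, V = 80 V, d = 3 um
Step 2: Compute V^2 = 80^2 = 6400
Step 3: Compute d^2 = 3^2 = 9
Step 4: F = 0.5 * 8.854e-6 * 24225 * 6400 / 9
F = 76.262 uN


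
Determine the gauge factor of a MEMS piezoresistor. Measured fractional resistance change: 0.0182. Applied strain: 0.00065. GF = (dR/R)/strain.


Step 1: Identify values.
dR/R = 0.0182, strain = 0.00065
Step 2: GF = (dR/R) / strain = 0.0182 / 0.00065
GF = 28.0


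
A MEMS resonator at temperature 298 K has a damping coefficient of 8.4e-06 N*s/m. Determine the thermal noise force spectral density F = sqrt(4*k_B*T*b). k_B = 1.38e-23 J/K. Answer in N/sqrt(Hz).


Step 1: Compute 4 * k_B * T * b
= 4 * 1.38e-23 * 298 * 8.4e-06
= 1.3818e-25 N^2/Hz
Step 2: F_noise = sqrt(1.3818e-25)
F_noise = 3.72e-13 N/sqrt(Hz)


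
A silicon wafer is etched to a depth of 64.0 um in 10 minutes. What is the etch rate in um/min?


Step 1: Etch rate = depth / time
Step 2: rate = 64.0 / 10
rate = 6.4 um/min


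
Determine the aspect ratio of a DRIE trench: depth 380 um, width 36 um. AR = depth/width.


Step 1: AR = depth / width
Step 2: AR = 380 / 36
AR = 10.6


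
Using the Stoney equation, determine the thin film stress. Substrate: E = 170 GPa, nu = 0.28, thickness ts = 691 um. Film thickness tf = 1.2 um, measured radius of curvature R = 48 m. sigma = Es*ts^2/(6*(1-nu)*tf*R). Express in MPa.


Step 1: Compute numerator: Es * ts^2 = 170 * 691^2 = 81171770 (GPa*um^2)
Step 2: Compute denominator (R in um): 6*(1-nu)*tf*R = 6*0.72*1.2*48e6 = 248832000.0 (um^2)
Step 3: sigma (GPa) = 81171770 / 248832000.0 = 3.26211e-01 GPa
Step 4: Convert to MPa (x1000): sigma = 326.2 MPa


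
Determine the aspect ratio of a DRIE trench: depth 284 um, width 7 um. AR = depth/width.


Step 1: AR = depth / width
Step 2: AR = 284 / 7
AR = 40.6


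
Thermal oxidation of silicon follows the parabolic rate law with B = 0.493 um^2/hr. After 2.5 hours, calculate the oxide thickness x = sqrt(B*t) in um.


Step 1: Compute B*t = 0.493 * 2.5 = 1.2325
Step 2: x = sqrt(1.2325)
x = 1.11 um


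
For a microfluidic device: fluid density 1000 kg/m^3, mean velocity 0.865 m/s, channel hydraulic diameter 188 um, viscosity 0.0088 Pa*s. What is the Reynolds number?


Step 1: Convert Dh to meters: Dh = 188e-6 m
Step 2: Re = rho * v * Dh / mu
Re = 1000 * 0.865 * 188e-6 / 0.0088
Re = 18.48


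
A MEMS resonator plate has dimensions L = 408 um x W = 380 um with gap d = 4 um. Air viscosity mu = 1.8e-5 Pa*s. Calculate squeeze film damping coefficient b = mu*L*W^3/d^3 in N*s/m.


Step 1: Convert to SI.
L = 408e-6 m, W = 380e-6 m, d = 4e-6 m
Step 2: W^3 = (380e-6)^3 = 5.49e-11 m^3
Step 3: d^3 = (4e-6)^3 = 6.40e-17 m^3
Step 4: b = 1.8e-5 * 408e-6 * 5.49e-11 / 6.40e-17
b = 6.30e-03 N*s/m


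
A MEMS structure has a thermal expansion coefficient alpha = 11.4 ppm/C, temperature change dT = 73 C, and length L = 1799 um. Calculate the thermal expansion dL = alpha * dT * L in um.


Step 1: Convert CTE: alpha = 11.4 ppm/C = 11.4e-6 /C
Step 2: dL = 11.4e-6 * 73 * 1799
dL = 1.4971 um


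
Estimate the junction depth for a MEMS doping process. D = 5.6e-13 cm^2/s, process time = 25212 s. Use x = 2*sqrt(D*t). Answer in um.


Step 1: Compute D*t = 5.6e-13 * 25212 = 1.411872e-08 cm^2
Step 2: sqrt(D*t) = 1.18822e-04 cm
Step 3: x = 2 * 1.18822e-04 cm = 2.37644e-04 cm
Step 4: Convert to um (1 cm = 1e4 um): x = 2.376 um


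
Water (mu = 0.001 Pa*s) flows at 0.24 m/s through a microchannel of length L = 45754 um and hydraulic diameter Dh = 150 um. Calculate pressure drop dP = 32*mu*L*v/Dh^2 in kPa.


Step 1: Convert to SI: L = 45754e-6 m, Dh = 150e-6 m
Step 2: dP = 32 * 0.001 * 45754e-6 * 0.24 / (150e-6)^2
Step 3: dP = 15617.37 Pa
Step 4: Convert to kPa: dP = 15.62 kPa


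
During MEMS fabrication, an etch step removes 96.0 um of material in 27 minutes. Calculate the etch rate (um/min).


Step 1: Etch rate = depth / time
Step 2: rate = 96.0 / 27
rate = 3.556 um/min


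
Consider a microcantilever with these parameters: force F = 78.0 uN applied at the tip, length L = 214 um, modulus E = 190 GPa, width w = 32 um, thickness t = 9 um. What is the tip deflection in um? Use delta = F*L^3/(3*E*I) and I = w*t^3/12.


Step 1: Calculate the second moment of area.
I = w * t^3 / 12 = 32 * 9^3 / 12 = 1944.0 um^4
Step 2: Convert E to consistent units (1 GPa = 1000 uN/um^2).
E = 190 GPa = 190000 uN/um^2
Step 3: Calculate tip deflection.
delta = F * L^3 / (3 * E * I)
delta = 78.0 * 214^3 / (3 * 190000 * 1944.0)
delta = 0.6899 um


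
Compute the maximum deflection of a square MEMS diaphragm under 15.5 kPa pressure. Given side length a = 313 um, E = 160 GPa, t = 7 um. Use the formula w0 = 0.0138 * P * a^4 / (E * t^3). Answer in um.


Step 1: Convert pressure to compatible units (E is in GPa, so P in GPa).
P = 15.5 kPa = 15.5e-6 GPa
Step 2: Compute numerator: 0.0138 * P * a^4.
a^4 = 313^4 = 9597924961
numerator = 0.0138 * 15.5e-6 * 9597924961 = 2.053e+03
Step 3: Compute denominator: E * t^3 = 160 * 7^3 = 54880
Step 4: w0 = numerator / denominator = 2.053e+03 / 54880 = 0.0374 um


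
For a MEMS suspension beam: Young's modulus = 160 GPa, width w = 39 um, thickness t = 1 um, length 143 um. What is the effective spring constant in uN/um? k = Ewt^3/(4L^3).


Step 1: Convert E to consistent units (1 GPa = 1000 uN/um^2).
E = 160 GPa = 160000 uN/um^2
Step 2: Compute t^3 = 1^3 = 1
Step 3: Compute L^3 = 143^3 = 2924207
Step 4: k = 160000 * 39 * 1 / (4 * 2924207)
k = 0.5335 uN/um


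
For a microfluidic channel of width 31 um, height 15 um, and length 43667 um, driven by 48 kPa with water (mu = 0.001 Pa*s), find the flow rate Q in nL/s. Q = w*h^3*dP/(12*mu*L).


Step 1: Convert all dimensions to SI (meters).
w = 31e-6 m, h = 15e-6 m, L = 43667e-6 m, dP = 48e3 Pa
Step 2: Q = w * h^3 * dP / (12 * mu * L)
Q = 31e-6 * (15e-6)^3 * 48e3 / (12 * 0.001 * 43667e-6) = 9.5839e-12 m^3/s
Step 3: Convert Q from m^3/s to nL/s (1 m^3 = 1e12 nL, so multiply by 1e12).
Q = 9.584 nL/s


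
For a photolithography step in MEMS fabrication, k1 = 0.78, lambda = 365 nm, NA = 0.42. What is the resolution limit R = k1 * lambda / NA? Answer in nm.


Step 1: Identify values: k1 = 0.78, lambda = 365 nm, NA = 0.42
Step 2: R = k1 * lambda / NA
R = 0.78 * 365 / 0.42
R = 677.9 nm


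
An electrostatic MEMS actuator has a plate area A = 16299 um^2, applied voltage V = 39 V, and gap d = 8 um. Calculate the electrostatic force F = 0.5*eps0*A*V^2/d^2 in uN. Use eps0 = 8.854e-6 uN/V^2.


Step 1: Identify parameters.
eps0 = 8.854e-6 uN/V^2, A = 16299 um^2, V = 39 V, d = 8 um
Step 2: Compute V^2 = 39^2 = 1521
Step 3: Compute d^2 = 8^2 = 64
Step 4: F = 0.5 * 8.854e-6 * 16299 * 1521 / 64
F = 1.715 uN


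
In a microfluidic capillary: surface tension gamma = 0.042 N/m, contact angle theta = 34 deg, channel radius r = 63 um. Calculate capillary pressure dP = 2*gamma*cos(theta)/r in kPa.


Step 1: cos(34 deg) = 0.829
Step 2: Convert r to m: r = 63e-6 m
Step 3: dP = 2 * 0.042 * 0.829 / 63e-6 = 1105.3 Pa
Step 4: Convert Pa to kPa (divide by 1000).
dP = 1.11 kPa


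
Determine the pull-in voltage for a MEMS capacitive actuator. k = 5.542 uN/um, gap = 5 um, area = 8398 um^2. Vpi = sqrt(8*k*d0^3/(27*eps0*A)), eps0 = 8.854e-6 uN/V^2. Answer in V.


Step 1: Compute numerator: 8 * k * d0^3 = 8 * 5.542 * 5^3 = 5542.0
Step 2: Compute denominator: 27 * eps0 * A = 27 * 8.854e-6 * 8398 = 2.007609
Step 3: Vpi = sqrt(5542.0 / 2.007609)
Vpi = 52.54 V


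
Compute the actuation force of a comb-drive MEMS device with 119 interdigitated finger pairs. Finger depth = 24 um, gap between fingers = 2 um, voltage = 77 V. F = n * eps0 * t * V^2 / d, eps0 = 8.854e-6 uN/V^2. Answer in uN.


Step 1: Parameters: n=119, eps0=8.854e-6 uN/V^2, t=24 um, V=77 V, d=2 um
Step 2: V^2 = 5929
Step 3: F = 119 * 8.854e-6 * 24 * 5929 / 2
F = 74.963 uN


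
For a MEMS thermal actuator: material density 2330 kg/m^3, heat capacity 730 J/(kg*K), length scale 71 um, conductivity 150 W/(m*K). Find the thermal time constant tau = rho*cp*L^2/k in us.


Step 1: Convert L to m: L = 71e-6 m
Step 2: L^2 = (71e-6)^2 = 5.041e-09 m^2
Step 3: tau = 2330 * 730 * 5.041e-09 / 150 = 5.716158e-05 s
Step 4: Convert to microseconds (multiply by 1e6).
tau = 57.162 us


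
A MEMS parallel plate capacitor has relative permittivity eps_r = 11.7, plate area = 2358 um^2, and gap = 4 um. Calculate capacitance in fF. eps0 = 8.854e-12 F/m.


Step 1: Convert area to m^2: A = 2358e-12 m^2
Step 2: Convert gap to m: d = 4e-6 m
Step 3: C = eps0 * eps_r * A / d
C = 8.854e-12 * 11.7 * 2358e-12 / 4e-6
Step 4: Convert to fF (multiply by 1e15).
C = 61.07 fF


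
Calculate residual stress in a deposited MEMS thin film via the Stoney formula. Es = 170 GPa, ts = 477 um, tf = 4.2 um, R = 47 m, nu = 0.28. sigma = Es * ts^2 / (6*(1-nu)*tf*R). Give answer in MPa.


Step 1: Compute numerator: Es * ts^2 = 170 * 477^2 = 38679930 (GPa*um^2)
Step 2: Compute denominator (R in um): 6*(1-nu)*tf*R = 6*0.72*4.2*47e6 = 852768000.0 (um^2)
Step 3: sigma (GPa) = 38679930 / 852768000.0 = 4.5358e-02 GPa
Step 4: Convert to MPa (x1000): sigma = 45.4 MPa


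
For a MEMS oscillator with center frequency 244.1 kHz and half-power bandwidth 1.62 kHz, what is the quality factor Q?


Step 1: Q = f0 / bandwidth
Step 2: Q = 244.1 / 1.62
Q = 150.7


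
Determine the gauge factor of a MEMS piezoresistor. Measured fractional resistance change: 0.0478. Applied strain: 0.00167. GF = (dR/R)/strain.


Step 1: Identify values.
dR/R = 0.0478, strain = 0.00167
Step 2: GF = (dR/R) / strain = 0.0478 / 0.00167
GF = 28.6


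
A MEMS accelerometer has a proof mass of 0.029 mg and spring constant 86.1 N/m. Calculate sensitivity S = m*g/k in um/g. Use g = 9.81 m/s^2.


Step 1: Convert mass: m = 0.029 mg = 2.90e-08 kg
Step 2: S = m * g / k = 2.90e-08 * 9.81 / 86.1
Step 3: S = 3.30e-09 m/g
Step 4: Convert to um/g: S = 0.003 um/g


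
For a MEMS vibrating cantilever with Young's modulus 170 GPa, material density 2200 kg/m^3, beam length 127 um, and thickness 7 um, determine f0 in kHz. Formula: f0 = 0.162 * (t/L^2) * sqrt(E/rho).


Step 1: Convert units to SI.
t_SI = 7e-6 m, L_SI = 127e-6 m
Step 2: Calculate sqrt(E/rho).
sqrt(170e9 / 2200) = 8790.49 m/s
Step 3: Compute f0.
f0 = 0.162 * 7e-6 / (127e-6)^2 * 8790.49 = 618043.0 Hz = 618.04 kHz


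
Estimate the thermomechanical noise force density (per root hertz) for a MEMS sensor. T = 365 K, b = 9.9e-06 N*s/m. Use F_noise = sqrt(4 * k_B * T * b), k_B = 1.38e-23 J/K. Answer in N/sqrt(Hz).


Step 1: Compute 4 * k_B * T * b
= 4 * 1.38e-23 * 365 * 9.9e-06
= 1.9947e-25 N^2/Hz
Step 2: F_noise = sqrt(1.9947e-25)
F_noise = 4.47e-13 N/sqrt(Hz)


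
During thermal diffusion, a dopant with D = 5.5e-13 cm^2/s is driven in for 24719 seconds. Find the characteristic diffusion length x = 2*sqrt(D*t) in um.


Step 1: Compute D*t = 5.5e-13 * 24719 = 1.359545e-08 cm^2
Step 2: sqrt(D*t) = 1.166e-04 cm
Step 3: x = 2 * 1.166e-04 cm = 2.332e-04 cm
Step 4: Convert to um (1 cm = 1e4 um): x = 2.332 um


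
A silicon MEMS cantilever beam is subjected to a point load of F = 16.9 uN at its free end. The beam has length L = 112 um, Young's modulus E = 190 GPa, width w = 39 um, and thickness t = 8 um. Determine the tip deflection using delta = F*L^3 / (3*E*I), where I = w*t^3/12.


Step 1: Calculate the second moment of area.
I = w * t^3 / 12 = 39 * 8^3 / 12 = 1664.0 um^4
Step 2: Convert E to consistent units (1 GPa = 1000 uN/um^2).
E = 190 GPa = 190000 uN/um^2
Step 3: Calculate tip deflection.
delta = F * L^3 / (3 * E * I)
delta = 16.9 * 112^3 / (3 * 190000 * 1664.0)
delta = 0.025 um


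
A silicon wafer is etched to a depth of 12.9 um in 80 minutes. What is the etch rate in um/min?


Step 1: Etch rate = depth / time
Step 2: rate = 12.9 / 80
rate = 0.161 um/min


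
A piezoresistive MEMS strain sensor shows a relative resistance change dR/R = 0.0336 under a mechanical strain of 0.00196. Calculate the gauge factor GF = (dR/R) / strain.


Step 1: Identify values.
dR/R = 0.0336, strain = 0.00196
Step 2: GF = (dR/R) / strain = 0.0336 / 0.00196
GF = 17.1


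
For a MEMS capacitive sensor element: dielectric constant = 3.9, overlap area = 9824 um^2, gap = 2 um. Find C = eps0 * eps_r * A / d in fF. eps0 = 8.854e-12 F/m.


Step 1: Convert area to m^2: A = 9824e-12 m^2
Step 2: Convert gap to m: d = 2e-6 m
Step 3: C = eps0 * eps_r * A / d
C = 8.854e-12 * 3.9 * 9824e-12 / 2e-6
Step 4: Convert to fF (multiply by 1e15).
C = 169.61 fF


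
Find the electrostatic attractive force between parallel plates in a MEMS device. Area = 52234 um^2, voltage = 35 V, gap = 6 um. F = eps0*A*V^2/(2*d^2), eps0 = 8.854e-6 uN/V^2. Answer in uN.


Step 1: Identify parameters.
eps0 = 8.854e-6 uN/V^2, A = 52234 um^2, V = 35 V, d = 6 um
Step 2: Compute V^2 = 35^2 = 1225
Step 3: Compute d^2 = 6^2 = 36
Step 4: F = 0.5 * 8.854e-6 * 52234 * 1225 / 36
F = 7.869 uN


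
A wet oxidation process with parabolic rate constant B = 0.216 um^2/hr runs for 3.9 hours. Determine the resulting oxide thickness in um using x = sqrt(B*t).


Step 1: Compute B*t = 0.216 * 3.9 = 0.8424
Step 2: x = sqrt(0.8424)
x = 0.918 um


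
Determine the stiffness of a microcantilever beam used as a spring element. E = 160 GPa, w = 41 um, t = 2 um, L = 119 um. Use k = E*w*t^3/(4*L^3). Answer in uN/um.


Step 1: Convert E to consistent units (1 GPa = 1000 uN/um^2).
E = 160 GPa = 160000 uN/um^2
Step 2: Compute t^3 = 2^3 = 8
Step 3: Compute L^3 = 119^3 = 1685159
Step 4: k = 160000 * 41 * 8 / (4 * 1685159)
k = 7.7856 uN/um


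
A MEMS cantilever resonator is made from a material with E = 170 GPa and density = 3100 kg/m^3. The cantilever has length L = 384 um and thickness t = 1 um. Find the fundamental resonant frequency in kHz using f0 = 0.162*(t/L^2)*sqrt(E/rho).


Step 1: Convert units to SI.
t_SI = 1e-6 m, L_SI = 384e-6 m
Step 2: Calculate sqrt(E/rho).
sqrt(170e9 / 3100) = 7405.32 m/s
Step 3: Compute f0.
f0 = 0.162 * 1e-6 / (384e-6)^2 * 7405.32 = 8135.7 Hz = 8.14 kHz


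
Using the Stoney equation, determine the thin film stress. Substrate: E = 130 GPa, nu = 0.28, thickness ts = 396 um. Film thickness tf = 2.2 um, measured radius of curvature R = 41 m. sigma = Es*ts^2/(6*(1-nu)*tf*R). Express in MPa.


Step 1: Compute numerator: Es * ts^2 = 130 * 396^2 = 20386080 (GPa*um^2)
Step 2: Compute denominator (R in um): 6*(1-nu)*tf*R = 6*0.72*2.2*41e6 = 389664000.0 (um^2)
Step 3: sigma (GPa) = 20386080 / 389664000.0 = 5.2317e-02 GPa
Step 4: Convert to MPa (x1000): sigma = 52.3 MPa


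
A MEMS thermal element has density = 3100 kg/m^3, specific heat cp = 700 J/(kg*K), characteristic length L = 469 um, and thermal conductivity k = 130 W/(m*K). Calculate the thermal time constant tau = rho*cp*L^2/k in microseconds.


Step 1: Convert L to m: L = 469e-6 m
Step 2: L^2 = (469e-6)^2 = 2.19961e-07 m^2
Step 3: tau = 3100 * 700 * 2.19961e-07 / 130 = 3.67165669e-03 s
Step 4: Convert to microseconds (multiply by 1e6).
tau = 3671.657 us


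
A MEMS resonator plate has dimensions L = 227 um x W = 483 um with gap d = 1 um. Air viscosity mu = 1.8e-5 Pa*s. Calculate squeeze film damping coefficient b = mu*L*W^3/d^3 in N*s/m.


Step 1: Convert to SI.
L = 227e-6 m, W = 483e-6 m, d = 1e-6 m
Step 2: W^3 = (483e-6)^3 = 1.13e-10 m^3
Step 3: d^3 = (1e-6)^3 = 1.00e-18 m^3
Step 4: b = 1.8e-5 * 227e-6 * 1.13e-10 / 1.00e-18
b = 4.60e-01 N*s/m


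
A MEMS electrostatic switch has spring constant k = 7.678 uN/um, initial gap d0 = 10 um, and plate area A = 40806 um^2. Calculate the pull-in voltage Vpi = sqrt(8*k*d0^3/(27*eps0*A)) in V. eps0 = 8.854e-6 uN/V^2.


Step 1: Compute numerator: 8 * k * d0^3 = 8 * 7.678 * 10^3 = 61424.0
Step 2: Compute denominator: 27 * eps0 * A = 27 * 8.854e-6 * 40806 = 9.755001
Step 3: Vpi = sqrt(61424.0 / 9.755001)
Vpi = 79.35 V


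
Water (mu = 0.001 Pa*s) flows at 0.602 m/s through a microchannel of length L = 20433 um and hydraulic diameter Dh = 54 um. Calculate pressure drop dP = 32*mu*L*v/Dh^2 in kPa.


Step 1: Convert to SI: L = 20433e-6 m, Dh = 54e-6 m
Step 2: dP = 32 * 0.001 * 20433e-6 * 0.602 / (54e-6)^2
Step 3: dP = 134986.73 Pa
Step 4: Convert to kPa: dP = 134.99 kPa


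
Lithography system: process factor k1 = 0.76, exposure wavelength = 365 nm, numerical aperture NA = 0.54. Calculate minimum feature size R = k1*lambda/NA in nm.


Step 1: Identify values: k1 = 0.76, lambda = 365 nm, NA = 0.54
Step 2: R = k1 * lambda / NA
R = 0.76 * 365 / 0.54
R = 513.7 nm


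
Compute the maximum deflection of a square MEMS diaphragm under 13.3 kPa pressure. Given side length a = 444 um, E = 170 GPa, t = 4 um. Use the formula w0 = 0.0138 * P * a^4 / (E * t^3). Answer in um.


Step 1: Convert pressure to compatible units (E is in GPa, so P in GPa).
P = 13.3 kPa = 13.3e-6 GPa
Step 2: Compute numerator: 0.0138 * P * a^4.
a^4 = 444^4 = 38862602496
numerator = 0.0138 * 13.3e-6 * 38862602496 = 7.13284e+03
Step 3: Compute denominator: E * t^3 = 170 * 4^3 = 10880
Step 4: w0 = numerator / denominator = 7.13284e+03 / 10880 = 0.6556 um


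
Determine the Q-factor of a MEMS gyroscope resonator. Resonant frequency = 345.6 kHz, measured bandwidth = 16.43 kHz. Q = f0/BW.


Step 1: Q = f0 / bandwidth
Step 2: Q = 345.6 / 16.43
Q = 21.0


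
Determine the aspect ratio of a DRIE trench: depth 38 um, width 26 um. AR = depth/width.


Step 1: AR = depth / width
Step 2: AR = 38 / 26
AR = 1.5


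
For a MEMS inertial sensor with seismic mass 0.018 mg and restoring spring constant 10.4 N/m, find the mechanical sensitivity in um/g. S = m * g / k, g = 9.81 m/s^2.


Step 1: Convert mass: m = 0.018 mg = 1.80e-08 kg
Step 2: S = m * g / k = 1.80e-08 * 9.81 / 10.4
Step 3: S = 1.70e-08 m/g
Step 4: Convert to um/g: S = 0.017 um/g


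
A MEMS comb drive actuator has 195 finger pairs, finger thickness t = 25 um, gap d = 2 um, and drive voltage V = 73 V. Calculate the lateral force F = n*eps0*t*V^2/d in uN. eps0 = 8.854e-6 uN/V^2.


Step 1: Parameters: n=195, eps0=8.854e-6 uN/V^2, t=25 um, V=73 V, d=2 um
Step 2: V^2 = 5329
Step 3: F = 195 * 8.854e-6 * 25 * 5329 / 2
F = 115.008 uN


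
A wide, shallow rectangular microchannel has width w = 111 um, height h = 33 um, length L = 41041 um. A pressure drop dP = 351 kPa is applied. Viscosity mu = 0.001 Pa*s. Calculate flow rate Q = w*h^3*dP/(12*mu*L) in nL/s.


Step 1: Convert all dimensions to SI (meters).
w = 111e-6 m, h = 33e-6 m, L = 41041e-6 m, dP = 351e3 Pa
Step 2: Q = w * h^3 * dP / (12 * mu * L)
Q = 111e-6 * (33e-6)^3 * 351e3 / (12 * 0.001 * 41041e-6) = 2.842973e-09 m^3/s
Step 3: Convert Q from m^3/s to nL/s (1 m^3 = 1e12 nL, so multiply by 1e12).
Q = 2842.973 nL/s


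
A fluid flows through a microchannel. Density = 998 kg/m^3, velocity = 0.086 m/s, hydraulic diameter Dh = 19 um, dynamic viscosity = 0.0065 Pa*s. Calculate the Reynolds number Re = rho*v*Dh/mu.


Step 1: Convert Dh to meters: Dh = 19e-6 m
Step 2: Re = rho * v * Dh / mu
Re = 998 * 0.086 * 19e-6 / 0.0065
Re = 0.251


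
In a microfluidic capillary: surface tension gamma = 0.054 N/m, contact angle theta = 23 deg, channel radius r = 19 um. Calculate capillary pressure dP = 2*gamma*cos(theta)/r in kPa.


Step 1: cos(23 deg) = 0.9205
Step 2: Convert r to m: r = 19e-6 m
Step 3: dP = 2 * 0.054 * 0.9205 / 19e-6 = 5232.3 Pa
Step 4: Convert Pa to kPa (divide by 1000).
dP = 5.23 kPa


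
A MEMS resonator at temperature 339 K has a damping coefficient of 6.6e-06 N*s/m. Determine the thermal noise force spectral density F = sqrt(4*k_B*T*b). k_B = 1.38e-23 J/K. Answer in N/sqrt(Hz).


Step 1: Compute 4 * k_B * T * b
= 4 * 1.38e-23 * 339 * 6.6e-06
= 1.2350e-25 N^2/Hz
Step 2: F_noise = sqrt(1.2350e-25)
F_noise = 3.51e-13 N/sqrt(Hz)


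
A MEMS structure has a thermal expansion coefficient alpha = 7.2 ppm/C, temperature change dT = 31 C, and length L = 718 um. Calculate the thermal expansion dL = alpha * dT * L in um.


Step 1: Convert CTE: alpha = 7.2 ppm/C = 7.2e-6 /C
Step 2: dL = 7.2e-6 * 31 * 718
dL = 0.1603 um


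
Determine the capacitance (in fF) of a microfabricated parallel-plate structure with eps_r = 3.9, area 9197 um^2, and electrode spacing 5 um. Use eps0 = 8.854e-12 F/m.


Step 1: Convert area to m^2: A = 9197e-12 m^2
Step 2: Convert gap to m: d = 5e-6 m
Step 3: C = eps0 * eps_r * A / d
C = 8.854e-12 * 3.9 * 9197e-12 / 5e-6
Step 4: Convert to fF (multiply by 1e15).
C = 63.52 fF


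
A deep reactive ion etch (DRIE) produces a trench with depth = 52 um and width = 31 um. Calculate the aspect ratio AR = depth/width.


Step 1: AR = depth / width
Step 2: AR = 52 / 31
AR = 1.7


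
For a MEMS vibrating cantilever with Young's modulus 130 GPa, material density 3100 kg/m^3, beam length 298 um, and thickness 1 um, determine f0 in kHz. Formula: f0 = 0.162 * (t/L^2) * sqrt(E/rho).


Step 1: Convert units to SI.
t_SI = 1e-6 m, L_SI = 298e-6 m
Step 2: Calculate sqrt(E/rho).
sqrt(130e9 / 3100) = 6475.76 m/s
Step 3: Compute f0.
f0 = 0.162 * 1e-6 / (298e-6)^2 * 6475.76 = 11813.4 Hz = 11.81 kHz


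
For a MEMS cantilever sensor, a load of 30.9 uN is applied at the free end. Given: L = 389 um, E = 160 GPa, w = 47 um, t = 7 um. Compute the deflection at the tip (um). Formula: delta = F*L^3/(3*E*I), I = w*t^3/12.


Step 1: Calculate the second moment of area.
I = w * t^3 / 12 = 47 * 7^3 / 12 = 1343.4167 um^4
Step 2: Convert E to consistent units (1 GPa = 1000 uN/um^2).
E = 160 GPa = 160000 uN/um^2
Step 3: Calculate tip deflection.
delta = F * L^3 / (3 * E * I)
delta = 30.9 * 389^3 / (3 * 160000 * 1343.4167)
delta = 2.8207 um


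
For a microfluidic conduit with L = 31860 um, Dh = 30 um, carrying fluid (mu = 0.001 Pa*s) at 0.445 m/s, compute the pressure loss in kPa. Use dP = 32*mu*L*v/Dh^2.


Step 1: Convert to SI: L = 31860e-6 m, Dh = 30e-6 m
Step 2: dP = 32 * 0.001 * 31860e-6 * 0.445 / (30e-6)^2
Step 3: dP = 504096.00 Pa
Step 4: Convert to kPa: dP = 504.1 kPa


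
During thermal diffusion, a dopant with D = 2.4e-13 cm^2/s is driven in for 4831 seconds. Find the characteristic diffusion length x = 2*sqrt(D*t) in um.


Step 1: Compute D*t = 2.4e-13 * 4831 = 1.15944e-09 cm^2
Step 2: sqrt(D*t) = 3.4051e-05 cm
Step 3: x = 2 * 3.4051e-05 cm = 6.8102e-05 cm
Step 4: Convert to um (1 cm = 1e4 um): x = 0.681 um


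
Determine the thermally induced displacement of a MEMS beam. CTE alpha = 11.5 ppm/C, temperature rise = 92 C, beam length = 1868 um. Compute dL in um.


Step 1: Convert CTE: alpha = 11.5 ppm/C = 11.5e-6 /C
Step 2: dL = 11.5e-6 * 92 * 1868
dL = 1.9763 um


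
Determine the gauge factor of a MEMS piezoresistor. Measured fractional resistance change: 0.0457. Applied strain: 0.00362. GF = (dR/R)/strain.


Step 1: Identify values.
dR/R = 0.0457, strain = 0.00362
Step 2: GF = (dR/R) / strain = 0.0457 / 0.00362
GF = 12.6
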